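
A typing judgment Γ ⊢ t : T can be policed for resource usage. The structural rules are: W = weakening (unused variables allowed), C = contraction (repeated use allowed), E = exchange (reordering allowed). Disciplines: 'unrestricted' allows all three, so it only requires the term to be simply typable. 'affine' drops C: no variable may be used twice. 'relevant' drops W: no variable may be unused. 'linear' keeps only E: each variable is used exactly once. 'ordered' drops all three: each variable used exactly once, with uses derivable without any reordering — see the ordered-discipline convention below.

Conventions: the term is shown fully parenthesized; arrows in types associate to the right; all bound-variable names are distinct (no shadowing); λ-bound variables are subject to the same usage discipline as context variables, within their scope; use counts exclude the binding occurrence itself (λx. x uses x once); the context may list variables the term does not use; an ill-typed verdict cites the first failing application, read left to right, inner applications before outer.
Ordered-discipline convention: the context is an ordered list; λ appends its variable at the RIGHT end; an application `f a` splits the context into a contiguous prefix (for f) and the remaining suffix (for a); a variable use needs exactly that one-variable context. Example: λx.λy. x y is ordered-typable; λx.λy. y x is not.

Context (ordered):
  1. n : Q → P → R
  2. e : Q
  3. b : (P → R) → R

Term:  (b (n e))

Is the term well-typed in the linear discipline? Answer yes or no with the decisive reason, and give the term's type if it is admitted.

yes — exactly-once usage across n, e, b; term : R
use counts: n ×1, e ×1, b ×1
uses in reading order: b, n, e
typing: the term checks, with type R
per-discipline verdicts: ordered ✗; linear ✓; affine ✓; relevant ✓; unrestricted ✓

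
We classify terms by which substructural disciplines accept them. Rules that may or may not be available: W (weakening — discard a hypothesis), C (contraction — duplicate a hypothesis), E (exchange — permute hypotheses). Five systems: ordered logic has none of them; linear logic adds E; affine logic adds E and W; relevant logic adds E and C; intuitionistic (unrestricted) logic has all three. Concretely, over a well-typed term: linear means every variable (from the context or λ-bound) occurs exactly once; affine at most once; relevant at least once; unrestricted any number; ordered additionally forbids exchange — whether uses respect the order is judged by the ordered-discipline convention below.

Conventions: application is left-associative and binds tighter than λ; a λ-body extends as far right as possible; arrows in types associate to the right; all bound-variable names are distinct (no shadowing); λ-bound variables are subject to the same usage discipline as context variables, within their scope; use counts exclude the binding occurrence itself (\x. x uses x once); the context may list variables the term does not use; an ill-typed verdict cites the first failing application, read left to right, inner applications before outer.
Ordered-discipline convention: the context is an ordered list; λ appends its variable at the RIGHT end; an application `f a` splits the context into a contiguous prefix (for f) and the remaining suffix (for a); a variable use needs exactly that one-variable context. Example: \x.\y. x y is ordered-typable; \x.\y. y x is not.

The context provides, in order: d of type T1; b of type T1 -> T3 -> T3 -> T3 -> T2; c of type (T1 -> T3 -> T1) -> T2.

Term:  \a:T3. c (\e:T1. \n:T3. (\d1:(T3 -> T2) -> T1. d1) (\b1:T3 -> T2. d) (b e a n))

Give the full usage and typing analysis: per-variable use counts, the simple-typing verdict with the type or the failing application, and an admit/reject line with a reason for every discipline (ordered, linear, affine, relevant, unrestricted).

counts: d: 1; b: 1; c: 1; a [bound]: 1; e [bound]: 1; n [bound]: 1; d1 [bound]: 1; b1 [bound]: 0
order of uses: c, d1, d, b, e, a, n
typing: well-typed — term : T3 -> T2
ordered: ✗ — b1 left unused
linear: ✗ — b1 left unused
affine: ✓ — at most one use each (d, b, c, a, e, n, d1, b1)
relevant: ✗ — b1 left unused
unrestricted: ✓ — type-checks (T3 -> T2) and nothing is barred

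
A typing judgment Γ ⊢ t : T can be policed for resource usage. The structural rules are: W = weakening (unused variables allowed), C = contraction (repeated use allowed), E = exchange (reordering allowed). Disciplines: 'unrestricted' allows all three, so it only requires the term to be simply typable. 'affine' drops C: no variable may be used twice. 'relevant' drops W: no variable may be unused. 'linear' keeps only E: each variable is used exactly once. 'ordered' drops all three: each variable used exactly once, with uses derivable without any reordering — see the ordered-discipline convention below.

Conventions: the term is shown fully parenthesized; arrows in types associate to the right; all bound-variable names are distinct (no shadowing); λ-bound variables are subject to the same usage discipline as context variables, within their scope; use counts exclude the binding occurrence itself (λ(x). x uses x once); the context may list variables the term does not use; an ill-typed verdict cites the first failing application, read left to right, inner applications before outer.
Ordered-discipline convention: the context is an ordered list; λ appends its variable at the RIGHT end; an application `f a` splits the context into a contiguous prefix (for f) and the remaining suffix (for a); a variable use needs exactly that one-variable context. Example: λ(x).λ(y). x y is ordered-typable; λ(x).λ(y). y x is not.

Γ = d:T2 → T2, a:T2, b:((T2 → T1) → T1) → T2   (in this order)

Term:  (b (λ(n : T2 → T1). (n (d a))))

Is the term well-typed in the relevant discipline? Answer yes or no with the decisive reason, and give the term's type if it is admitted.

yes — none of d, a, b, n goes unused; term : T2
use counts: d: 1, a: 1, b: 1, n (bound): 1
order of uses: b, n, d, a
typing: well-typed — term : T2
per-discipline verdicts: ordered ✗, linear ✓, affine ✓, relevant ✓, unrestricted ✓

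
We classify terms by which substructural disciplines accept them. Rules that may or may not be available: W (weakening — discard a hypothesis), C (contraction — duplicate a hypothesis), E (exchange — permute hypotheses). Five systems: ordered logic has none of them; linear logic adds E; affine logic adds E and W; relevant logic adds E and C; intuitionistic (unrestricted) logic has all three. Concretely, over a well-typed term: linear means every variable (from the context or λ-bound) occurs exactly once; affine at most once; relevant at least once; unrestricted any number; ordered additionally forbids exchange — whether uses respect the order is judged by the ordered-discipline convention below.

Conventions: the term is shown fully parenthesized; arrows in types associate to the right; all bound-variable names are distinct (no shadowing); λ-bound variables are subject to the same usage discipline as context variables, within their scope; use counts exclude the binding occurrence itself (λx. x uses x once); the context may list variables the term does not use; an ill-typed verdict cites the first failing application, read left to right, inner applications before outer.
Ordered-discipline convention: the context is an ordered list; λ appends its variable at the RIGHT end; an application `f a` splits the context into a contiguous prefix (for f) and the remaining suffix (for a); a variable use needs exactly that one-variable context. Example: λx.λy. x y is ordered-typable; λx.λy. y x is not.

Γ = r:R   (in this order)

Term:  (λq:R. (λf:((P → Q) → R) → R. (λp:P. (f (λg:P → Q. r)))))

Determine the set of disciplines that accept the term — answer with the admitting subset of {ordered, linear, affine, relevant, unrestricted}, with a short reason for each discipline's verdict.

accepted by: affine, unrestricted
variable uses: r: 1; q (λ-bound): 0; f (λ-bound): 1; p (λ-bound): 0; g (λ-bound): 0
order of uses: f, r
typing: well-typed — term : R → (((P → Q) → R) → R) → P → R
ordered ✗ (needs weakening: q, p, g unused)
linear ✗ (needs weakening: q, p, g unused)
affine ✓ (no duplicate uses among r, q, f, p, g)
relevant ✗ (needs weakening: q, p, g unused)
unrestricted ✓ (typability at R → (((P → Q) → R) → R) → P → R is all that's needed)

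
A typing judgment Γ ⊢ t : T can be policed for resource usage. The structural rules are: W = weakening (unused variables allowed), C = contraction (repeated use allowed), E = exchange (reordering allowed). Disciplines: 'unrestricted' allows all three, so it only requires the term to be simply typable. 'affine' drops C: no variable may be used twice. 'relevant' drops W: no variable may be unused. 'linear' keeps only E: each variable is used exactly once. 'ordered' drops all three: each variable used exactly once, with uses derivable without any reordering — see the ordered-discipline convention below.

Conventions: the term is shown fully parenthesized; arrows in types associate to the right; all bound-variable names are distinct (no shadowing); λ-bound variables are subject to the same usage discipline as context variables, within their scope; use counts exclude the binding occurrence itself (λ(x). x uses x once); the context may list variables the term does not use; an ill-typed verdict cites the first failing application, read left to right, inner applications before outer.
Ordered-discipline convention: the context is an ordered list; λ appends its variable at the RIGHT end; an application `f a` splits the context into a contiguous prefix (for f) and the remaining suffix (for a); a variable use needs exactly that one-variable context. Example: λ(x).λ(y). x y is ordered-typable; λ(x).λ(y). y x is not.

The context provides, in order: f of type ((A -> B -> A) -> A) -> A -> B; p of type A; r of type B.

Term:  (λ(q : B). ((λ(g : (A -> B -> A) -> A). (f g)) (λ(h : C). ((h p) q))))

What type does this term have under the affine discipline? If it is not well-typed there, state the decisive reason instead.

not well-typed under affine — fails simple typing
variable uses: f: 1×, p: 1×, r: 0×, q (bound): 1×, g (bound): 1×, h (bound): 1×
order of uses: f, g, h, p, q
typing: ill-typed: applying a non-function (C)
per-discipline verdicts: ordered ✗ | linear ✗ | affine ✗ | relevant ✗ | unrestricted ✗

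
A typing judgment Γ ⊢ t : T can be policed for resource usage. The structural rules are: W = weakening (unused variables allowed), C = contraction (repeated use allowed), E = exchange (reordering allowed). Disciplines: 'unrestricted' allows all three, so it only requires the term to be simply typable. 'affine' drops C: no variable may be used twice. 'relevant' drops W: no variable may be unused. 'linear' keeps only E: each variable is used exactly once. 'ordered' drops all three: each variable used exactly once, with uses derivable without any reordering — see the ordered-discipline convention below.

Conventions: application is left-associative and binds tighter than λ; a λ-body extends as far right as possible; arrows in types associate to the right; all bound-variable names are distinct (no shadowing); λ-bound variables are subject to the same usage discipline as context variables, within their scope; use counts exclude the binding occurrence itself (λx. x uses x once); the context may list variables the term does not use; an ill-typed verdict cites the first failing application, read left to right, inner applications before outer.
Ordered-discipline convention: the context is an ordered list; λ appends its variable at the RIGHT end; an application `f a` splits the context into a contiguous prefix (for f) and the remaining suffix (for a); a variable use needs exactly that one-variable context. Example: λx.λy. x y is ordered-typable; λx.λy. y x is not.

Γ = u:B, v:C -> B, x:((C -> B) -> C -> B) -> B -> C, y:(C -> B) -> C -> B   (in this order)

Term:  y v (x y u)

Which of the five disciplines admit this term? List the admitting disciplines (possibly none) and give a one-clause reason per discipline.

admitting disciplines: relevant, unrestricted
counts: u=1; v=1; x=1; y=2
uses in reading order: y, v, x, y, u
typing: the term checks, with type B
ordered: ✗ — uses contraction: y ×2
linear: ✗ — uses contraction: y ×2
affine: ✗ — uses contraction: y ×2
relevant: ✓ — at least one use each (u, v, x, y)
unrestricted: ✓ — well-typed at B; no restrictions here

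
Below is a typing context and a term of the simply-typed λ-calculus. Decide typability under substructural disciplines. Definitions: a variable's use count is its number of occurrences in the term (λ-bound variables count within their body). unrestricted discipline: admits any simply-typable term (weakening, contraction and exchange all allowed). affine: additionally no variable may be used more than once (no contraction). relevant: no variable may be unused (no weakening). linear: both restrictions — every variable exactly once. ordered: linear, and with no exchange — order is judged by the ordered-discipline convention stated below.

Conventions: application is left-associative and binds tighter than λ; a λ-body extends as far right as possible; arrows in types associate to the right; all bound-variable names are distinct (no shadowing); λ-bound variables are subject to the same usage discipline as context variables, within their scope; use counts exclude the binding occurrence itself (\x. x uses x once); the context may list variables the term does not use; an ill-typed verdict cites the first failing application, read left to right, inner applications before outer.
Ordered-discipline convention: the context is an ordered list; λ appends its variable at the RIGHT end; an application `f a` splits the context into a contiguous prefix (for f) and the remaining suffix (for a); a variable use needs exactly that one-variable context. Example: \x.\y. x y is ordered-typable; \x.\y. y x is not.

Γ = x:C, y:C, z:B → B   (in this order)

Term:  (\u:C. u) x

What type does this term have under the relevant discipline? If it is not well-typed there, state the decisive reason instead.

not well-typed under relevant — y, z never used (weakening)
variable uses: x ×1, y ×0, z ×0, u [bound] ×1
order of uses: u, x
typing: ✓ — C
across the five disciplines: ordered ✗; linear ✗; affine ✓; relevant ✗; unrestricted ✓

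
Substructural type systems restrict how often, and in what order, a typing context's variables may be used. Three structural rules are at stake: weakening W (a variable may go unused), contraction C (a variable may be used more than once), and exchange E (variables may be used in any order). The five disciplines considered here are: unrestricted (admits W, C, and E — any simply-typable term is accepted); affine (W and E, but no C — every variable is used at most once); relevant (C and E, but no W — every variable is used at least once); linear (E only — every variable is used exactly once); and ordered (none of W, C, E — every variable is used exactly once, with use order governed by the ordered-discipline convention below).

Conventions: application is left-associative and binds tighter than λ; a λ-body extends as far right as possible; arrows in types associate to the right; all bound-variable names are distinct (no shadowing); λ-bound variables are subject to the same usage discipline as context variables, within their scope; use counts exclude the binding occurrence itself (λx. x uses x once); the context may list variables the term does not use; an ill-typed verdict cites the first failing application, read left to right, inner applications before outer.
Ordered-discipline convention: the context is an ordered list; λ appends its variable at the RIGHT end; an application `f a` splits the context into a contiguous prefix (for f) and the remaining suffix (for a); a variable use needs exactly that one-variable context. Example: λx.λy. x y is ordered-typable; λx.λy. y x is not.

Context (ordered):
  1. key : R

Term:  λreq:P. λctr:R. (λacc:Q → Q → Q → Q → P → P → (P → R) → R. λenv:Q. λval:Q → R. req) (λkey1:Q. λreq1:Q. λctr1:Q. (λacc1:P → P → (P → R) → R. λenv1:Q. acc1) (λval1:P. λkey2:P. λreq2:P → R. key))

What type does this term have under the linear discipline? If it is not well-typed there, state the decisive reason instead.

not well-typed under linear — ctr, acc, env, val, key1, req1, ctr1, env1, val1, key2, req2 never used (weakening)
use counts: key: 1; req (bound): 1; ctr (bound): 0; acc (bound): 0; env (bound): 0; val (bound): 0; key1 (bound): 0; req1 (bound): 0; ctr1 (bound): 0; acc1 (bound): 1; env1 (bound): 0; val1 (bound): 0; key2 (bound): 0; req2 (bound): 0
order of uses: req, acc1, key
typing: well-typed — term : P → R → Q → (Q → R) → P
per-discipline verdicts: ordered ✗ · linear ✗ · affine ✓ · relevant ✗ · unrestricted ✓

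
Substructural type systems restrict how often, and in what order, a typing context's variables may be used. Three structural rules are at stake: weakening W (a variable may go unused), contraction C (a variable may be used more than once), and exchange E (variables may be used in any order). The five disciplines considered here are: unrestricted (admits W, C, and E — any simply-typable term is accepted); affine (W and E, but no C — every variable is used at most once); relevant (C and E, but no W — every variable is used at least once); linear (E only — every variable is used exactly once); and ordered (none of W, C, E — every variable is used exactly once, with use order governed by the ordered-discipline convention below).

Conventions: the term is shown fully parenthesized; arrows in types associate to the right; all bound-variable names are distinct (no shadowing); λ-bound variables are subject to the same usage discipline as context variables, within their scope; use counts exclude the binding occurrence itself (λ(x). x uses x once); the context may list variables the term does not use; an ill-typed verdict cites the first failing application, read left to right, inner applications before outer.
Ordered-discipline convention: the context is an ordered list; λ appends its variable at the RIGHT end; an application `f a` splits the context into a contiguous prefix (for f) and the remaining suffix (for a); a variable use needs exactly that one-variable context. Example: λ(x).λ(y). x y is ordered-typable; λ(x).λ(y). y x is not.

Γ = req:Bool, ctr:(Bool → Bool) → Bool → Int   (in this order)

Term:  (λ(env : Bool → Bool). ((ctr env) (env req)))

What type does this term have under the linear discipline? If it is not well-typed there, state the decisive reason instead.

not well-typed under linear — uses contraction: env ×2
variable uses: req ×1; ctr ×1; env (bound) ×2
order of uses: ctr, env, env, req
typing: ✓ — (Bool → Bool) → Int
per-discipline verdicts: ordered ✗ | linear ✗ | affine ✗ | relevant ✓ | unrestricted ✓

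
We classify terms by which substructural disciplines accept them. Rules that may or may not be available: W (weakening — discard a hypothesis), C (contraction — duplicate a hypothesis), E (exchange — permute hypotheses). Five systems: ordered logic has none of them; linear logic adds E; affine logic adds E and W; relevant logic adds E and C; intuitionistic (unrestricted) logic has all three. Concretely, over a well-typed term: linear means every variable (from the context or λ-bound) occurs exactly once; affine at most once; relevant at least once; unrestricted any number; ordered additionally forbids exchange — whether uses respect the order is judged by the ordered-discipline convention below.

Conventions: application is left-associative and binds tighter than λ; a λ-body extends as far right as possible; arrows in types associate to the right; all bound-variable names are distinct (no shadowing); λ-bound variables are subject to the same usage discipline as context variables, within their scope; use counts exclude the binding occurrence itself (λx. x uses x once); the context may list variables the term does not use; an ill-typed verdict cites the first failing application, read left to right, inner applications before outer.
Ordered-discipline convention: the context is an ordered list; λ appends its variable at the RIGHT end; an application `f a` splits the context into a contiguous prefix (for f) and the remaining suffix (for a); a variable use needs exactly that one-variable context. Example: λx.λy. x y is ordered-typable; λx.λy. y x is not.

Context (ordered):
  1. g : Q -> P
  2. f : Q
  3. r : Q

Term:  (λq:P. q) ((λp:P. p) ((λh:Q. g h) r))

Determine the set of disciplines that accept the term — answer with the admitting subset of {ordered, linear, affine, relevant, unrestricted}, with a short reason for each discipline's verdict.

admitted in: affine, unrestricted
use counts: g: 1×, f: 0×, r: 1×, q (bound): 1×, p (bound): 1×, h (bound): 1×
uses in reading order: q, p, g, h, r
typing: the term checks, with type P
ordered: ✗, f left unused
linear: ✗, f left unused
affine: ✓, no duplicate uses among g, f, r, q, p, h
relevant: ✗, f left unused
unrestricted: ✓, type-checks (P) and nothing is barred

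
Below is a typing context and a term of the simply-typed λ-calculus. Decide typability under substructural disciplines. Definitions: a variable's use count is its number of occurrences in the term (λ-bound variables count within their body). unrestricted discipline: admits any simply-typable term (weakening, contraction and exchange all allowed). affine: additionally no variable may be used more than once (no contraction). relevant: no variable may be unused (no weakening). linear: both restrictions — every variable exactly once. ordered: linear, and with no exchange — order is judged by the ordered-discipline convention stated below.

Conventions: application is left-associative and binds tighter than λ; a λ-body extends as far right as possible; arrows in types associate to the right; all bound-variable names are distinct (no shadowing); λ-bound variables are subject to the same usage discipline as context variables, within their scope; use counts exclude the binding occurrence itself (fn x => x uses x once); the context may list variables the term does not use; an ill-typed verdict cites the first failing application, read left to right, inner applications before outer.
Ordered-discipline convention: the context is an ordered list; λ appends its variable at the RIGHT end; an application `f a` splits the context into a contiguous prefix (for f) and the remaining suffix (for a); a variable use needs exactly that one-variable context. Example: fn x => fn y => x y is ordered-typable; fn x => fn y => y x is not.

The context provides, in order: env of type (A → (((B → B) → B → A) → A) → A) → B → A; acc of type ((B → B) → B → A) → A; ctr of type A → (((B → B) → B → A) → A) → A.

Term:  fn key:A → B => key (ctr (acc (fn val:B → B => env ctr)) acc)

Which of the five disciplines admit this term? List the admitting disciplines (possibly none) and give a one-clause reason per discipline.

accepted by: unrestricted
usage: env ×1, acc ×2, ctr ×2, key [bound] ×1, val [bound] ×0
use order (left to right): key, ctr, acc, env, ctr, acc
typing: the term checks, with type (A → B) → B
ordered ✗ (needs contraction — acc ×2, ctr ×2; val left unused)
linear ✗ (needs contraction — acc ×2, ctr ×2; val left unused)
affine ✗ (needs contraction — acc ×2, ctr ×2)
relevant ✗ (val left unused)
unrestricted ✓ (simply typable at (A → B) → B; W, C, E all held)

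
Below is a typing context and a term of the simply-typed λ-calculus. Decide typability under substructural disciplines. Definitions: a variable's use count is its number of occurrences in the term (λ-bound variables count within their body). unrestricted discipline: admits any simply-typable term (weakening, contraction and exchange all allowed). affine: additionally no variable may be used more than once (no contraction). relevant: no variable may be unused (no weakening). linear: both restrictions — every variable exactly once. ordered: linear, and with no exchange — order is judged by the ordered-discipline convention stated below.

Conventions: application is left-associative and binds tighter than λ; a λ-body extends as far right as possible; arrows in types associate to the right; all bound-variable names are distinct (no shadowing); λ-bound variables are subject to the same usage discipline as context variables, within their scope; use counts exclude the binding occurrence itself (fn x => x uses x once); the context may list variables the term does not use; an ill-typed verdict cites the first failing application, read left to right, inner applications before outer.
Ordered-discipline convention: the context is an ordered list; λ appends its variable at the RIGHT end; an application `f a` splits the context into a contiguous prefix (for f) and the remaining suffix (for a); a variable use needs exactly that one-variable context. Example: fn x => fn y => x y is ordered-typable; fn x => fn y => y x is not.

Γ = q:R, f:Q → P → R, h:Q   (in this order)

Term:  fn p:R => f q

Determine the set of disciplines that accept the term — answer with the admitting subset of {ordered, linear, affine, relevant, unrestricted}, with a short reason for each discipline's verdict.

admitted by: none
usage: q=1, f=1, h=0, p [bound]=0
use order (left to right): f, q
typing: ill-typed: a function awaiting Q gets R
ordered: ✗, not simply typable
linear: ✗, fails simple typing
affine: ✗, a type mismatch blocks all five
relevant: ✗, the type mismatch rejects it
unrestricted: ✗, not simply typable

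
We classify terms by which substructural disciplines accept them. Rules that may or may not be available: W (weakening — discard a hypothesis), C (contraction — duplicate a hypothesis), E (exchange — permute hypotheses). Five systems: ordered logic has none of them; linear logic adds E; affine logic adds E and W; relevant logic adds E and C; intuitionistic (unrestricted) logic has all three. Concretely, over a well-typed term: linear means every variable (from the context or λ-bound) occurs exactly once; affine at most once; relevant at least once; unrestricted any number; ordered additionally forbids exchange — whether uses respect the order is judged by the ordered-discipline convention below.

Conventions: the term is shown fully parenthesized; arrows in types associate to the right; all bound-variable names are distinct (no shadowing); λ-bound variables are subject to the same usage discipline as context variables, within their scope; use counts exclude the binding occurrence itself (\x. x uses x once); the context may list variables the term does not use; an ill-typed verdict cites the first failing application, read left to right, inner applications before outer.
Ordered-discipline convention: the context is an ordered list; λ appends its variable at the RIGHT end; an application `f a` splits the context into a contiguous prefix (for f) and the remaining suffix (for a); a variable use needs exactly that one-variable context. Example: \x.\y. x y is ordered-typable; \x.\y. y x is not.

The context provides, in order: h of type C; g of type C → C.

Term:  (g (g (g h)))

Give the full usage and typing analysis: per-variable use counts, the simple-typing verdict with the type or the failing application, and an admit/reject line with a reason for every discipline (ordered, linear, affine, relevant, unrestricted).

variable uses: h ×1, g ×3
uses in reading order: g, g, g, h
typing: well-typed — term : C
ordered ✗ (repeated use of g ×3)
linear ✗ (repeated use of g ×3)
affine ✗ (repeated use of g ×3)
relevant ✓ (every one of h, g appears)
unrestricted ✓ (typability at C is all that's needed)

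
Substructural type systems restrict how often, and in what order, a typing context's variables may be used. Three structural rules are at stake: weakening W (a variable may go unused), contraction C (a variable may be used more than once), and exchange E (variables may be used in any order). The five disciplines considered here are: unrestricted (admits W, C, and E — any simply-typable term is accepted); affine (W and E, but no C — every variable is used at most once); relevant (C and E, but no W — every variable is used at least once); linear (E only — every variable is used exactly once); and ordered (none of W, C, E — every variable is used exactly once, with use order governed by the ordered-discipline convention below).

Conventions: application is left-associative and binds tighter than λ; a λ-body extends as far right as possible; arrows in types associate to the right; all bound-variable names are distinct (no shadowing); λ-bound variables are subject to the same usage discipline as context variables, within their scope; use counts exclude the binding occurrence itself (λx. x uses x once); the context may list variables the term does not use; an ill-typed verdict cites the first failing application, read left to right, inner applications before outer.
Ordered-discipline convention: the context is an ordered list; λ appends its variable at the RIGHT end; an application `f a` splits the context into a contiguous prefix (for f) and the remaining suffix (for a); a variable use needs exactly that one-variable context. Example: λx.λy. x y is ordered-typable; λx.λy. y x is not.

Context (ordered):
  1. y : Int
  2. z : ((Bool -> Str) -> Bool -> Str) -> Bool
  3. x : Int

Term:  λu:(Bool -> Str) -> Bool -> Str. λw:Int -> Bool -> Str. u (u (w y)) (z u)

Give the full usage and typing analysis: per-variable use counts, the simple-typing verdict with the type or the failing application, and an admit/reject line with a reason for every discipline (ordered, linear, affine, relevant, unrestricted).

use counts: y ×1; z ×1; x ×0; u (λ-bound) ×3; w (λ-bound) ×1
use order (left to right): u, u, w, y, z, u
typing: ✓ — ((Bool -> Str) -> Bool -> Str) -> (Int -> Bool -> Str) -> Str
ordered: ✗, uses contraction: u ×3; x left unused
linear: ✗, uses contraction: u ×3; x left unused
affine: ✗, uses contraction: u ×3
relevant: ✗, x left unused
unrestricted: ✓, typability at ((Bool -> Str) -> Bool -> Str) -> (Int -> Bool -> Str) -> Str is all that's needed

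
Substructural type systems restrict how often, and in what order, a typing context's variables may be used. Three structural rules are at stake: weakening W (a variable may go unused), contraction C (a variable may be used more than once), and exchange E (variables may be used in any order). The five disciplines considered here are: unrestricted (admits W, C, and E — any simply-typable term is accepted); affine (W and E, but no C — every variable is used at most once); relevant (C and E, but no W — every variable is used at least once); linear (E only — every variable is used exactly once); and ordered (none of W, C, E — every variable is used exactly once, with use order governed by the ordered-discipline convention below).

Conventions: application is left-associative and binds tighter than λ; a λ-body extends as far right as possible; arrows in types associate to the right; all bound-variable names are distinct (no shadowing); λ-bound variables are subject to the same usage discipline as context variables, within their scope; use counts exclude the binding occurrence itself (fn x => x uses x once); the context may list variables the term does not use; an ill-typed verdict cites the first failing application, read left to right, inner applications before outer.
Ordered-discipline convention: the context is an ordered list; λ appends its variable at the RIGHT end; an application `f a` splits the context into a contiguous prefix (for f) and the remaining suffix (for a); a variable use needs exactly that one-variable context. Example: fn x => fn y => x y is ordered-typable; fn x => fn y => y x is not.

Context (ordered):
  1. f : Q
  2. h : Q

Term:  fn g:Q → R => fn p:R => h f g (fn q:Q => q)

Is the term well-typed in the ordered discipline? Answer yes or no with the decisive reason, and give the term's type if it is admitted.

no — not simply typable
usage: f: 1×, h: 1×, g (λ-bound): 1×, p (λ-bound): 0×, q (λ-bound): 1×
left-to-right use order: h, f, g, q
typing: ill-typed: can't apply a value of type Q
across the five disciplines: ordered ✗ · linear ✗ · affine ✗ · relevant ✗ · unrestricted ✗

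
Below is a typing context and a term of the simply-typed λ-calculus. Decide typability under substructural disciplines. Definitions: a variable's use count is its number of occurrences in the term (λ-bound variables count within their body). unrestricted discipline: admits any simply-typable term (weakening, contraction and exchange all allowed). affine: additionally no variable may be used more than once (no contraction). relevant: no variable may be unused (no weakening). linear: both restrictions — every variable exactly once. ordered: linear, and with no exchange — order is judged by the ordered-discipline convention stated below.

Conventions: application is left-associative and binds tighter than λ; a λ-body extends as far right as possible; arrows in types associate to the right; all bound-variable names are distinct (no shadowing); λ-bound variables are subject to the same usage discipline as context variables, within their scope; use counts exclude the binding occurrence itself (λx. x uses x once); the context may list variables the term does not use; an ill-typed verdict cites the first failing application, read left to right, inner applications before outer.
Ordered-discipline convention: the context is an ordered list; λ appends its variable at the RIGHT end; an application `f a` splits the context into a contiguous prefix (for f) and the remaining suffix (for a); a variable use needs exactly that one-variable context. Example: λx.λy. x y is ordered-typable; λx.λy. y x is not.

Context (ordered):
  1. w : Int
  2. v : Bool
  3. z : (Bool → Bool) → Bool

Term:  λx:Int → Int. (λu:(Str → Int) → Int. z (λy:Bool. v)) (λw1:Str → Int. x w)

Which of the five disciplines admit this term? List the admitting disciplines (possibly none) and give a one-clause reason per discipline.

admitting disciplines: affine, unrestricted
counts: w: 1×; v: 1×; z: 1×; x [bound]: 1×; u [bound]: 0×; y [bound]: 0×; w1 [bound]: 0×
left-to-right use order: z, v, x, w
typing: the term checks, with type (Int → Int) → Bool
ordered: ✗ — u, y, w1 left unused
linear: ✗ — u, y, w1 left unused
affine: ✓ — no duplicate uses among w, v, z, x, u, y, w1
relevant: ✗ — u, y, w1 left unused
unrestricted: ✓ — well-typed at (Int → Int) → Bool; no restrictions here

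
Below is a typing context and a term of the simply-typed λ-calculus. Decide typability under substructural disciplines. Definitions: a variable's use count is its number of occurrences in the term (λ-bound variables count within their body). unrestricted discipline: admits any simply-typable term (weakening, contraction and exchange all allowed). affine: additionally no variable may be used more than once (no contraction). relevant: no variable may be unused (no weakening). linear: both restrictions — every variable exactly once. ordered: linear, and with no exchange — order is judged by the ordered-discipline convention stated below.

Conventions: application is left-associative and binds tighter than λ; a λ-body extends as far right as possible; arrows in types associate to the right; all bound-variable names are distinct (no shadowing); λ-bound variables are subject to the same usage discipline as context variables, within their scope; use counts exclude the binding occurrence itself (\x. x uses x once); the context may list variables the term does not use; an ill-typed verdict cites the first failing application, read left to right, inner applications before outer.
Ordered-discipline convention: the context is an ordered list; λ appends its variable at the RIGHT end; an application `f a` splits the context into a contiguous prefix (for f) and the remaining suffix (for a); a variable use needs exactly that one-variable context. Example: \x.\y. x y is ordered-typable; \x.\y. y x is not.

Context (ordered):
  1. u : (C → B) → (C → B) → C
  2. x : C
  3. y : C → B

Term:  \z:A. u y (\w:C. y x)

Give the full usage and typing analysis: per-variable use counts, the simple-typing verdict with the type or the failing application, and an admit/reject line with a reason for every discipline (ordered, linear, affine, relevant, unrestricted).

use counts: u=1, x=1, y=2, z (λ-bound)=0, w (λ-bound)=0
uses in reading order: u, y, y, x
typing: well-typed at A → C
ordered: ✗ — y ×2 used more than once (contraction); unused: z, w — weakening required
linear: ✗ — y ×2 used more than once (contraction); unused: z, w — weakening required
affine: ✗ — y ×2 used more than once (contraction)
relevant: ✗ — unused: z, w — weakening required
unrestricted: ✓ — typability at A → C is all that's needed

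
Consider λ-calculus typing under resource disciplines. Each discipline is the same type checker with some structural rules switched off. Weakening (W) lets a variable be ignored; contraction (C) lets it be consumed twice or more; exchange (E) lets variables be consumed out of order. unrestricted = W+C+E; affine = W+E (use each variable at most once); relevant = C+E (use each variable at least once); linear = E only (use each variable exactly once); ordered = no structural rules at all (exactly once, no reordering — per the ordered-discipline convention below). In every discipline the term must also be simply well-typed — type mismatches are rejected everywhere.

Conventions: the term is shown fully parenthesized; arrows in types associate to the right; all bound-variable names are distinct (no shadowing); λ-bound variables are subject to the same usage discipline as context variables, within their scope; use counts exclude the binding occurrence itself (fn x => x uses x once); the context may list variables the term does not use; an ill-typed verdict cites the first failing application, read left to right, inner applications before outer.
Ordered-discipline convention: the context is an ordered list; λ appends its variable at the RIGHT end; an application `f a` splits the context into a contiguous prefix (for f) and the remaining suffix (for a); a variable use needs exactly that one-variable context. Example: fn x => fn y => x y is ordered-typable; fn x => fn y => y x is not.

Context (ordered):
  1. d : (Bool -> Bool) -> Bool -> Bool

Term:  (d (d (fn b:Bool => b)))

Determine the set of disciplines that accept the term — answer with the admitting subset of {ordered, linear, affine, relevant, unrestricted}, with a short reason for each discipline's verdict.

admitting disciplines: relevant, unrestricted
counts: d: 2×, b (bound): 1×
uses in reading order: d, d, b
typing: the term checks, with type Bool -> Bool
ordered: ✗ — d ×2 used more than once (contraction)
linear: ✗ — d ×2 used more than once (contraction)
affine: ✗ — d ×2 used more than once (contraction)
relevant: ✓ — every one of d, b appears
unrestricted: ✓ — typability at Bool -> Bool is all that's needed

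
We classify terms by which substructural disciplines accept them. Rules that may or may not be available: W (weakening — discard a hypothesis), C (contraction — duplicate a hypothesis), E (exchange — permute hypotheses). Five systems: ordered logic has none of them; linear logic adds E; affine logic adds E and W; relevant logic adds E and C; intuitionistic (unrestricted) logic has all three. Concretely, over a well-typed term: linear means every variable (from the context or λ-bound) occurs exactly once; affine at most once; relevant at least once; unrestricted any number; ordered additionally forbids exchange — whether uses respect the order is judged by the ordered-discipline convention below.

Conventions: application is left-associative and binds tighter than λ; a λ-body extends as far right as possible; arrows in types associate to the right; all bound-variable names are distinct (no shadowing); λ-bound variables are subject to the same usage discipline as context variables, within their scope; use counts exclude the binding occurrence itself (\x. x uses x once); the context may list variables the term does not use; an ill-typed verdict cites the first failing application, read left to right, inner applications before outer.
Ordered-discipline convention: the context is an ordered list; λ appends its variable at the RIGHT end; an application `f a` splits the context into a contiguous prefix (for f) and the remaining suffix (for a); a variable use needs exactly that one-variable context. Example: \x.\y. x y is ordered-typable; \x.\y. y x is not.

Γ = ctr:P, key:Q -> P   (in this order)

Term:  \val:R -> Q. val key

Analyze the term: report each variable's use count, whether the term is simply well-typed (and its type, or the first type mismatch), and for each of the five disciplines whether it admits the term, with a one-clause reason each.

usage: ctr=0, key=1, val (λ-bound)=1
left-to-right use order: val, key
typing: ill-typed: argument of type Q -> P where R is required
ordered: ✗ — a type mismatch blocks all five
linear: ✗ — the type mismatch rejects it
affine: ✗ — not simply typable
relevant: ✗ — fails simple typing
unrestricted: ✗ — a type mismatch blocks all five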